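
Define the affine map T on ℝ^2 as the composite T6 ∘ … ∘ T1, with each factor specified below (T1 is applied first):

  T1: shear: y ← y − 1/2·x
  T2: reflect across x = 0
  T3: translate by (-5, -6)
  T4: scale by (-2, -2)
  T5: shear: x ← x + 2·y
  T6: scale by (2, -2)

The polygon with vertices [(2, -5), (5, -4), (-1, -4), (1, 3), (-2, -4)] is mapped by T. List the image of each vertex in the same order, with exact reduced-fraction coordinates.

image vertices: (124, -48), (140, -50), (92, -38), (52, -14), (84, -36)

T1 shear: y ← y − 1/2·x: (2, -5) → (2, -6); (5, -4) → (5, -13/2); (-1, -4) → (-1, -7/2); (1, 3) → (1, 5/2); (-2, -4) → (-2, -3)
T2 reflect across x = 0: (2, -6) → (-2, -6); (5, -13/2) → (-5, -13/2); (-1, -7/2) → (1, -7/2); (1, 5/2) → (-1, 5/2); (-2, -3) → (2, -3)
T3 translate by (-5, -6): (-2, -6) → (-7, -12); (-5, -13/2) → (-10, -25/2); (1, -7/2) → (-4, -19/2); (-1, 5/2) → (-6, -7/2); (2, -3) → (-3, -9)
T4 scale by (-2, -2): (-7, -12) → (14, 24); (-10, -25/2) → (20, 25); (-4, -19/2) → (8, 19); (-6, -7/2) → (12, 7); (-3, -9) → (6, 18)
T5 shear: x ← x + 2·y: (14, 24) → (62, 24); (20, 25) → (70, 25); (8, 19) → (46, 19); (12, 7) → (26, 7); (6, 18) → (42, 18)
T6 scale by (2, -2): (62, 24) → (124, -48); (70, 25) → (140, -50); (46, 19) → (92, -38); (26, 7) → (52, -14); (42, 18) → (84, -36)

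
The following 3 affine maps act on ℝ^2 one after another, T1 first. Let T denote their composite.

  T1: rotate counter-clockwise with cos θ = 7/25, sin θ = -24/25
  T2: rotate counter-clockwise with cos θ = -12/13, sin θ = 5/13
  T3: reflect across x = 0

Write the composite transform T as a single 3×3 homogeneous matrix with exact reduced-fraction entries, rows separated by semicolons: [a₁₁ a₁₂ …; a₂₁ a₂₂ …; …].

T1 = [7/25 24/25 0; -24/25 7/25 0; 0 0 1]
T2·T1 = [36/325 -323/325 0; 323/325 36/325 0; 0 0 1]
T3·…·T1 = [-36/325 323/325 0; 323/325 36/325 0; 0 0 1]

T = [-36/325 323/325 0; 323/325 36/325 0; 0 0 1]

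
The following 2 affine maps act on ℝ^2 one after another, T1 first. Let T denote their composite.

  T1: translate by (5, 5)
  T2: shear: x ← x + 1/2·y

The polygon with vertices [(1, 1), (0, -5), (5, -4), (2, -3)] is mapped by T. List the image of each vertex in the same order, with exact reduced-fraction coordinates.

image vertices: (9, 6), (5, 0), (21/2, 1), (8, 2)

T1 translate by (5, 5): (1, 1) → (6, 6); (0, -5) → (5, 0); (5, -4) → (10, 1); (2, -3) → (7, 2)
T2 shear: x ← x + 1/2·y: (6, 6) → (9, 6); (5, 0) → (5, 0); (10, 1) → (21/2, 1); (7, 2) → (8, 2)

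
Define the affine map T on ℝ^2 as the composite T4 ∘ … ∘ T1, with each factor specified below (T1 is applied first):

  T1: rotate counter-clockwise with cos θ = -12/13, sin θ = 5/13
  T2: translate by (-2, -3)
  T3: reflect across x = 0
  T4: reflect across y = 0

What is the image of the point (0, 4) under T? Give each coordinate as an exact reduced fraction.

T(p) = (46/13, 87/13)

T1 rotate counter-clockwise with cos θ = -12/13, sin θ = 5/13: (0, 4) → (-20/13, -48/13)
T2 translate by (-2, -3): (-20/13, -48/13) → (-46/13, -87/13)
T3 reflect across x = 0: (-46/13, -87/13) → (46/13, -87/13)
T4 reflect across y = 0: (46/13, -87/13) → (46/13, 87/13)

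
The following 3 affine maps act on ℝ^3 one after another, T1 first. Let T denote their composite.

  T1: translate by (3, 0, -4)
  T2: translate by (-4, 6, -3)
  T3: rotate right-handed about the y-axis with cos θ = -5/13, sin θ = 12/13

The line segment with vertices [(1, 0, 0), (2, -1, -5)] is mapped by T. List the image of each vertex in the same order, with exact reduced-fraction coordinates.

T1 translate by (3, 0, -4): (1, 0, 0) → (4, 0, -4); (2, -1, -5) → (5, -1, -9)
T2 translate by (-4, 6, -3): (4, 0, -4) → (0, 6, -7); (5, -1, -9) → (1, 5, -12)
T3 rotate right-handed about the y-axis with cos θ = -5/13, sin θ = 12/13: (0, 6, -7) → (-84/13, 6, 35/13); (1, 5, -12) → (-149/13, 5, 48/13)

image vertices: (-84/13, 6, 35/13), (-149/13, 5, 48/13)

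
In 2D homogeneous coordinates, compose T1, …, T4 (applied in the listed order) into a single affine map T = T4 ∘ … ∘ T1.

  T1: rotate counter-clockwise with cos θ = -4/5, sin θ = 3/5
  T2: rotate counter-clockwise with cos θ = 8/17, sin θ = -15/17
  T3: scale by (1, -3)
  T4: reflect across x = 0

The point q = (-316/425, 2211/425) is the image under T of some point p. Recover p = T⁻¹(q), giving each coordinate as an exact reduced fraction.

T1 = [-4/5 -3/5 0; 3/5 -4/5 0; 0 0 1]
T2·T1 = [13/85 -84/85 0; 84/85 13/85 0; 0 0 1]
T3·…·T1 = [13/85 -84/85 0; -252/85 -39/85 0; 0 0 1]
T4·…·T1 = [-13/85 84/85 0; -252/85 -39/85 0; 0 0 1]
det M = 3; M⁻¹ = [-13/85 -28/85 0; 84/85 -13/255 0; 0 0 1]
M⁻¹ · (-316/425, 2211/425)ᵀ = (-8/5, -1)ᵀ

p = (-8/5, -1)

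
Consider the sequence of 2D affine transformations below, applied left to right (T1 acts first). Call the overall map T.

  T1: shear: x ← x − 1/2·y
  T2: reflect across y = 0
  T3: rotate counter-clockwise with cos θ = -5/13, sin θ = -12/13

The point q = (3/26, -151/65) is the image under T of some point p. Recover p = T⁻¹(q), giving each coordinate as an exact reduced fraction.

p = (8/5, -1)

T1 = [1 -1/2 0; 0 1 0; 0 0 1]
T2·T1 = [1 -1/2 0; 0 -1 0; 0 0 1]
T3·…·T1 = [-5/13 -19/26 0; -12/13 11/13 0; 0 0 1]
det M = -1; M⁻¹ = [-11/13 -19/26 0; -12/13 5/13 0; 0 0 1]
M⁻¹ · (3/26, -151/65)ᵀ = (8/5, -1)ᵀ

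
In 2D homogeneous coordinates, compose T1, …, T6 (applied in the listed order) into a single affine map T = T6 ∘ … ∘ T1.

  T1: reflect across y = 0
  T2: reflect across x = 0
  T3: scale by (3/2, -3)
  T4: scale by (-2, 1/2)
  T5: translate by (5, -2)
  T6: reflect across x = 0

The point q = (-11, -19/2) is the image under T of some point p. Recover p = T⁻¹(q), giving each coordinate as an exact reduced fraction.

T1 = [1 0 0; 0 -1 0; 0 0 1]
T2·T1 = [-1 0 0; 0 -1 0; 0 0 1]
T3·…·T1 = [-3/2 0 0; 0 3 0; 0 0 1]
T4·…·T1 = [3 0 0; 0 3/2 0; 0 0 1]
T5·…·T1 = [3 0 5; 0 3/2 -2; 0 0 1]
T6·…·T1 = [-3 0 -5; 0 3/2 -2; 0 0 1]
det M = -9/2; M⁻¹ = [-1/3 0 -5/3; 0 2/3 4/3; 0 0 1]
M⁻¹ · (-11, -19/2)ᵀ = (2, -5)ᵀ

p = (2, -5)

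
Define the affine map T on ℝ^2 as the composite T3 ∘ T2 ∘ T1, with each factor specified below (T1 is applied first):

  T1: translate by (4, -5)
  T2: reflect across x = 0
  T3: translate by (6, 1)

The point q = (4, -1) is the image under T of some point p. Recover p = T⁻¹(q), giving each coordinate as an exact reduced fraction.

T1 = [1 0 4; 0 1 -5; 0 0 1]
T2·T1 = [-1 0 -4; 0 1 -5; 0 0 1]
T3·…·T1 = [-1 0 2; 0 1 -4; 0 0 1]
det M = -1; M⁻¹ = [-1 0 2; 0 1 4; 0 0 1]
M⁻¹ · (4, -1)ᵀ = (-2, 3)ᵀ

p = (-2, 3)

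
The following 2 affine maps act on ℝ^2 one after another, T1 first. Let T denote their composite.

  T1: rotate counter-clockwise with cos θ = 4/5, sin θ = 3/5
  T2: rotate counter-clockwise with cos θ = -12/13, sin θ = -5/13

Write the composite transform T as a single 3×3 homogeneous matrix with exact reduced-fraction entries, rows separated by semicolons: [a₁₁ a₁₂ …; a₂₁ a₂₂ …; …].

T = [-33/65 56/65 0; -56/65 -33/65 0; 0 0 1]

T1 = [4/5 -3/5 0; 3/5 4/5 0; 0 0 1]
T2·T1 = [-33/65 56/65 0; -56/65 -33/65 0; 0 0 1]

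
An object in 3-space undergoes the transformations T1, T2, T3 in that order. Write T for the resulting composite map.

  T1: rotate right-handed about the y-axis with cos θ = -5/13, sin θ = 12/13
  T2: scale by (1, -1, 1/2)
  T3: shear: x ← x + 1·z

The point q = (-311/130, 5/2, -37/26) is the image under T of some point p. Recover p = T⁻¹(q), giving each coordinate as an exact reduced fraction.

T1 = [-5/13 0 12/13 0; 0 1 0 0; -12/13 0 -5/13 0; 0 0 0 1]
T2·T1 = [-5/13 0 12/13 0; 0 -1 0 0; -6/13 0 -5/26 0; 0 0 0 1]
T3·…·T1 = [-11/13 0 19/26 0; 0 -1 0 0; -6/13 0 -5/26 0; 0 0 0 1]
det M = -1/2; M⁻¹ = [-5/13 0 -19/13 0; 0 -1 0 0; 12/13 0 -22/13 0; 0 0 0 1]
M⁻¹ · (-311/130, 5/2, -37/26)ᵀ = (3, -5/2, 1/5)ᵀ

p = (3, -5/2, 1/5)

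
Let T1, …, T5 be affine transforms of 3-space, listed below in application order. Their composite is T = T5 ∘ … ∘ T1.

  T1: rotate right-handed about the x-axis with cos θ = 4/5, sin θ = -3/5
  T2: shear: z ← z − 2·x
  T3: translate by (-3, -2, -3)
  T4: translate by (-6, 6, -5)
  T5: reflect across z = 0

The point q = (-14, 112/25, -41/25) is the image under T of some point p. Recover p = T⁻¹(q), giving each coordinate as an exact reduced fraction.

T1 = [1 0 0 0; 0 4/5 3/5 0; 0 -3/5 4/5 0; 0 0 0 1]
T2·T1 = [1 0 0 0; 0 4/5 3/5 0; -2 -3/5 4/5 0; 0 0 0 1]
T3·…·T1 = [1 0 0 -3; 0 4/5 3/5 -2; -2 -3/5 4/5 -3; 0 0 0 1]
T4·…·T1 = [1 0 0 -9; 0 4/5 3/5 4; -2 -3/5 4/5 -8; 0 0 0 1]
T5·…·T1 = [1 0 0 -9; 0 4/5 3/5 4; 2 3/5 -4/5 8; 0 0 0 1]
det M = -1; M⁻¹ = [1 0 0 9; -6/5 4/5 3/5 -94/5; 8/5 3/5 -4/5 92/5; 0 0 0 1]
M⁻¹ · (-14, 112/25, -41/25)ᵀ = (-5, 3/5, 0)ᵀ

p = (-5, 3/5, 0)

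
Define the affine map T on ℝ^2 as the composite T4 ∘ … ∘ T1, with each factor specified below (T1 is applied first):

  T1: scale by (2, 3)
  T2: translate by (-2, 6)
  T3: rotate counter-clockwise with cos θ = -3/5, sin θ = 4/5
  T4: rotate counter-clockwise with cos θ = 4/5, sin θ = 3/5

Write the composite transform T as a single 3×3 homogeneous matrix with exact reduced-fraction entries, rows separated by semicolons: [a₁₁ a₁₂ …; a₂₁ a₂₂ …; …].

T1 = [2 0 0; 0 3 0; 0 0 1]
T2·T1 = [2 0 -2; 0 3 6; 0 0 1]
T3·…·T1 = [-6/5 -12/5 -18/5; 8/5 -9/5 -26/5; 0 0 1]
T4·…·T1 = [-48/25 -21/25 6/25; 14/25 -72/25 -158/25; 0 0 1]

T = [-48/25 -21/25 6/25; 14/25 -72/25 -158/25; 0 0 1]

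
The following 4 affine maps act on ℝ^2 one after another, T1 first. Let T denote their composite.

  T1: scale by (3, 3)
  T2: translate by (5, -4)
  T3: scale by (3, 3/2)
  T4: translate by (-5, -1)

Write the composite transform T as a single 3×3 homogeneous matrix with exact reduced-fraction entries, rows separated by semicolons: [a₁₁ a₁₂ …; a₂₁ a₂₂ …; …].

T1 = [3 0 0; 0 3 0; 0 0 1]
T2·T1 = [3 0 5; 0 3 -4; 0 0 1]
T3·…·T1 = [9 0 15; 0 9/2 -6; 0 0 1]
T4·…·T1 = [9 0 10; 0 9/2 -7; 0 0 1]

T = [9 0 10; 0 9/2 -7; 0 0 1]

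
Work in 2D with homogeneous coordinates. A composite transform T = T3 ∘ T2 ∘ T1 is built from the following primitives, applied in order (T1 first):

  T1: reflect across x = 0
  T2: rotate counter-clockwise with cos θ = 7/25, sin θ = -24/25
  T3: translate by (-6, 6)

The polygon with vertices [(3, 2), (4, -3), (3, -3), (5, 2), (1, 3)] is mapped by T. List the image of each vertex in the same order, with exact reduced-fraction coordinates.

T1 reflect across x = 0: (3, 2) → (-3, 2); (4, -3) → (-4, -3); (3, -3) → (-3, -3); (5, 2) → (-5, 2); (1, 3) → (-1, 3)
T2 rotate counter-clockwise with cos θ = 7/25, sin θ = -24/25: (-3, 2) → (27/25, 86/25); (-4, -3) → (-4, 3); (-3, -3) → (-93/25, 51/25); (-5, 2) → (13/25, 134/25); (-1, 3) → (13/5, 9/5)
T3 translate by (-6, 6): (27/25, 86/25) → (-123/25, 236/25); (-4, 3) → (-10, 9); (-93/25, 51/25) → (-243/25, 201/25); (13/25, 134/25) → (-137/25, 284/25); (13/5, 9/5) → (-17/5, 39/5)

image vertices: (-123/25, 236/25), (-10, 9), (-243/25, 201/25), (-137/25, 284/25), (-17/5, 39/5)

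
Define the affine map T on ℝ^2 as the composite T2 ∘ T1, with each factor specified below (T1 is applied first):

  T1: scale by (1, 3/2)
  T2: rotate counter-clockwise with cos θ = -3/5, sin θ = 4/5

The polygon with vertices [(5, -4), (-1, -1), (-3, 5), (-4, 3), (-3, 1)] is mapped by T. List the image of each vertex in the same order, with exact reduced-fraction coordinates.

T1 scale by (1, 3/2): (5, -4) → (5, -6); (-1, -1) → (-1, -3/2); (-3, 5) → (-3, 15/2); (-4, 3) → (-4, 9/2); (-3, 1) → (-3, 3/2)
T2 rotate counter-clockwise with cos θ = -3/5, sin θ = 4/5: (5, -6) → (9/5, 38/5); (-1, -3/2) → (9/5, 1/10); (-3, 15/2) → (-21/5, -69/10); (-4, 9/2) → (-6/5, -59/10); (-3, 3/2) → (3/5, -33/10)

image vertices: (9/5, 38/5), (9/5, 1/10), (-21/5, -69/10), (-6/5, -59/10), (3/5, -33/10)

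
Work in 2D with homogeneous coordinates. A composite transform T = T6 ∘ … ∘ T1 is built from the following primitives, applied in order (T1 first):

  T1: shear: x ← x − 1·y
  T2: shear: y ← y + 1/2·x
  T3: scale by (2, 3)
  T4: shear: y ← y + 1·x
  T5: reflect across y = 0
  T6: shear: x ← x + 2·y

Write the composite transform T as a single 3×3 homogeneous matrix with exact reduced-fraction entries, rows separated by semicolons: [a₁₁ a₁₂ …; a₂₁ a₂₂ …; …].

T = [-5 -1 0; -7/2 1/2 0; 0 0 1]

T1 = [1 -1 0; 0 1 0; 0 0 1]
T2·T1 = [1 -1 0; 1/2 1/2 0; 0 0 1]
T3·…·T1 = [2 -2 0; 3/2 3/2 0; 0 0 1]
T4·…·T1 = [2 -2 0; 7/2 -1/2 0; 0 0 1]
T5·…·T1 = [2 -2 0; -7/2 1/2 0; 0 0 1]
T6·…·T1 = [-5 -1 0; -7/2 1/2 0; 0 0 1]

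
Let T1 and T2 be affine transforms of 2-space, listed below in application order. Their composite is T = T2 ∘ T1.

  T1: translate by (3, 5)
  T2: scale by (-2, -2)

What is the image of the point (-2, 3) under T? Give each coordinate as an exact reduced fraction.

T1 translate by (3, 5): (-2, 3) → (1, 8)
T2 scale by (-2, -2): (1, 8) → (-2, -16)

T(p) = (-2, -16)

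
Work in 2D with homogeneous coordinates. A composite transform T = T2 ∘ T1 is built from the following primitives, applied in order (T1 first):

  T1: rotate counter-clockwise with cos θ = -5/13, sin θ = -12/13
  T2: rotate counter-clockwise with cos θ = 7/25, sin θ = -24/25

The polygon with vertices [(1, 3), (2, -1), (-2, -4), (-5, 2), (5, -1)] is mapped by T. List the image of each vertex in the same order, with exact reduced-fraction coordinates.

image vertices: (-431/325, -933/325), (-122/65, 79/65), (158/65, 244/65), (1543/325, -826/325), (-1579/325, 503/325)

T1 rotate counter-clockwise with cos θ = -5/13, sin θ = -12/13: (1, 3) → (31/13, -27/13); (2, -1) → (-22/13, -19/13); (-2, -4) → (-38/13, 44/13); (-5, 2) → (49/13, 50/13); (5, -1) → (-37/13, -55/13)
T2 rotate counter-clockwise with cos θ = 7/25, sin θ = -24/25: (31/13, -27/13) → (-431/325, -933/325); (-22/13, -19/13) → (-122/65, 79/65); (-38/13, 44/13) → (158/65, 244/65); (49/13, 50/13) → (1543/325, -826/325); (-37/13, -55/13) → (-1579/325, 503/325)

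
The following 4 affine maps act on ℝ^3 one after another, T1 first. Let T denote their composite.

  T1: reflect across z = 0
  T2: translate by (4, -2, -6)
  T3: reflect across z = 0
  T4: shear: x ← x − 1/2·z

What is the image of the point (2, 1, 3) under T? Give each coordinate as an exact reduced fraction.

T(p) = (3/2, -1, 9)

T1 reflect across z = 0: (2, 1, 3) → (2, 1, -3)
T2 translate by (4, -2, -6): (2, 1, -3) → (6, -1, -9)
T3 reflect across z = 0: (6, -1, -9) → (6, -1, 9)
T4 shear: x ← x − 1/2·z: (6, -1, 9) → (3/2, -1, 9)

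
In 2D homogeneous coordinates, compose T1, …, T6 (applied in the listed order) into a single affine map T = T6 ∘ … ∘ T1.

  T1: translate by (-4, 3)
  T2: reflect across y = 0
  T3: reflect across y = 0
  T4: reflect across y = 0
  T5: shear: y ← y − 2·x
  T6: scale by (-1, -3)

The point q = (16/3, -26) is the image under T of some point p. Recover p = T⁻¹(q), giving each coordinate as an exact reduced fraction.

p = (-4/3, -1)

T1 = [1 0 -4; 0 1 3; 0 0 1]
T2·T1 = [1 0 -4; 0 -1 -3; 0 0 1]
T3·…·T1 = [1 0 -4; 0 1 3; 0 0 1]
T4·…·T1 = [1 0 -4; 0 -1 -3; 0 0 1]
T5·…·T1 = [1 0 -4; -2 -1 5; 0 0 1]
T6·…·T1 = [-1 0 4; 6 3 -15; 0 0 1]
det M = -3; M⁻¹ = [-1 0 4; 2 1/3 -3; 0 0 1]
M⁻¹ · (16/3, -26)ᵀ = (-4/3, -1)ᵀ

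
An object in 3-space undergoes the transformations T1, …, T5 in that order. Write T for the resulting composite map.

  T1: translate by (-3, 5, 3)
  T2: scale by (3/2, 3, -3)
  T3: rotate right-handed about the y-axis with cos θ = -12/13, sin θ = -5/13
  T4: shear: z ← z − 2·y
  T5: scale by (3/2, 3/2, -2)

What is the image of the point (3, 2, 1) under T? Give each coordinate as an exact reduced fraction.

T1 translate by (-3, 5, 3): (3, 2, 1) → (0, 7, 4)
T2 scale by (3/2, 3, -3): (0, 7, 4) → (0, 21, -12)
T3 rotate right-handed about the y-axis with cos θ = -12/13, sin θ = -5/13: (0, 21, -12) → (60/13, 21, 144/13)
T4 shear: z ← z − 2·y: (60/13, 21, 144/13) → (60/13, 21, -402/13)
T5 scale by (3/2, 3/2, -2): (60/13, 21, -402/13) → (90/13, 63/2, 804/13)

T(p) = (90/13, 63/2, 804/13)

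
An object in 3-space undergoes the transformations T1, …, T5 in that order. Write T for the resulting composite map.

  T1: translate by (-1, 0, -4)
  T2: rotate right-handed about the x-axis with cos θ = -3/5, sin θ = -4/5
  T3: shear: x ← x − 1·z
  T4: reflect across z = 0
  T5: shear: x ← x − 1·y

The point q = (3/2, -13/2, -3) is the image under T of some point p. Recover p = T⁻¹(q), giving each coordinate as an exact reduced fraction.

T1 = [1 0 0 -1; 0 1 0 0; 0 0 1 -4; 0 0 0 1]
T2·T1 = [1 0 0 -1; 0 -3/5 4/5 -16/5; 0 -4/5 -3/5 12/5; 0 0 0 1]
T3·…·T1 = [1 4/5 3/5 -17/5; 0 -3/5 4/5 -16/5; 0 -4/5 -3/5 12/5; 0 0 0 1]
T4·…·T1 = [1 4/5 3/5 -17/5; 0 -3/5 4/5 -16/5; 0 4/5 3/5 -12/5; 0 0 0 1]
T5·…·T1 = [1 7/5 -1/5 -1/5; 0 -3/5 4/5 -16/5; 0 4/5 3/5 -12/5; 0 0 0 1]
det M = -1; M⁻¹ = [1 1 -1 1; 0 -3/5 4/5 0; 0 4/5 3/5 4; 0 0 0 1]
M⁻¹ · (3/2, -13/2, -3)ᵀ = (-1, 3/2, -3)ᵀ

p = (-1, 3/2, -3)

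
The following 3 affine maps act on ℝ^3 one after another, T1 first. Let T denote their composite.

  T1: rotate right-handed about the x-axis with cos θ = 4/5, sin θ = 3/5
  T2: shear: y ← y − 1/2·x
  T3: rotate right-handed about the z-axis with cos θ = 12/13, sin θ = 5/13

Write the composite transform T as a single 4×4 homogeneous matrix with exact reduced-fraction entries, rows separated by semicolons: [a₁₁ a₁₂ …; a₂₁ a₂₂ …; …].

T = [29/26 -4/13 3/13 0; -1/13 48/65 -36/65 0; 0 3/5 4/5 0; 0 0 0 1]

T1 = [1 0 0 0; 0 4/5 -3/5 0; 0 3/5 4/5 0; 0 0 0 1]
T2·T1 = [1 0 0 0; -1/2 4/5 -3/5 0; 0 3/5 4/5 0; 0 0 0 1]
T3·…·T1 = [29/26 -4/13 3/13 0; -1/13 48/65 -36/65 0; 0 3/5 4/5 0; 0 0 0 1]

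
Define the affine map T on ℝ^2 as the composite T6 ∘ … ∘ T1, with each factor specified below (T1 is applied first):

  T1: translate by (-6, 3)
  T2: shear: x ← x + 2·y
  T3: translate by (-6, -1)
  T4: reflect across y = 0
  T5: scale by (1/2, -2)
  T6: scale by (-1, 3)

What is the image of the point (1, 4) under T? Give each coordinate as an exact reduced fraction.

T1 translate by (-6, 3): (1, 4) → (-5, 7)
T2 shear: x ← x + 2·y: (-5, 7) → (9, 7)
T3 translate by (-6, -1): (9, 7) → (3, 6)
T4 reflect across y = 0: (3, 6) → (3, -6)
T5 scale by (1/2, -2): (3, -6) → (3/2, 12)
T6 scale by (-1, 3): (3/2, 12) → (-3/2, 36)

T(p) = (-3/2, 36)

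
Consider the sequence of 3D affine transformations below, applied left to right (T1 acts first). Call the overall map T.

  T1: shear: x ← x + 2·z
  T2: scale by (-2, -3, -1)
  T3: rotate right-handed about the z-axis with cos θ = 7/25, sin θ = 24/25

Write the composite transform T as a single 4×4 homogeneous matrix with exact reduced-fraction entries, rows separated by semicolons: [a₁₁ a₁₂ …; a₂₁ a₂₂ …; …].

T1 = [1 0 2 0; 0 1 0 0; 0 0 1 0; 0 0 0 1]
T2·T1 = [-2 0 -4 0; 0 -3 0 0; 0 0 -1 0; 0 0 0 1]
T3·…·T1 = [-14/25 72/25 -28/25 0; -48/25 -21/25 -96/25 0; 0 0 -1 0; 0 0 0 1]

T = [-14/25 72/25 -28/25 0; -48/25 -21/25 -96/25 0; 0 0 -1 0; 0 0 0 1]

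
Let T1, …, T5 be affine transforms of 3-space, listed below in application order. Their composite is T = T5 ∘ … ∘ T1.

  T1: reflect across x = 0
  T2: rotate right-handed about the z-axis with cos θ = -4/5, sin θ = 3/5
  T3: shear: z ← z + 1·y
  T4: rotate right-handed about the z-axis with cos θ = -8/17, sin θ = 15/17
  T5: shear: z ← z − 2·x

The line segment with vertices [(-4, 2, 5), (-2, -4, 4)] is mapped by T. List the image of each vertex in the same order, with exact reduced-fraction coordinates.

image vertices: (116/85, -362/85, 261/85), (-362/85, -116/85, 1438/85)

T1 reflect across x = 0: (-4, 2, 5) → (4, 2, 5); (-2, -4, 4) → (2, -4, 4)
T2 rotate right-handed about the z-axis with cos θ = -4/5, sin θ = 3/5: (4, 2, 5) → (-22/5, 4/5, 5); (2, -4, 4) → (4/5, 22/5, 4)
T3 shear: z ← z + 1·y: (-22/5, 4/5, 5) → (-22/5, 4/5, 29/5); (4/5, 22/5, 4) → (4/5, 22/5, 42/5)
T4 rotate right-handed about the z-axis with cos θ = -8/17, sin θ = 15/17: (-22/5, 4/5, 29/5) → (116/85, -362/85, 29/5); (4/5, 22/5, 42/5) → (-362/85, -116/85, 42/5)
T5 shear: z ← z − 2·x: (116/85, -362/85, 29/5) → (116/85, -362/85, 261/85); (-362/85, -116/85, 42/5) → (-362/85, -116/85, 1438/85)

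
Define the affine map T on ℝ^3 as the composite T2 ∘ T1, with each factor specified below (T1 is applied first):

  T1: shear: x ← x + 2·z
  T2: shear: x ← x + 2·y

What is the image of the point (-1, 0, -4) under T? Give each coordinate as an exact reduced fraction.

T(p) = (-9, 0, -4)

T1 shear: x ← x + 2·z: (-1, 0, -4) → (-9, 0, -4)
T2 shear: x ← x + 2·y: (-9, 0, -4) → (-9, 0, -4)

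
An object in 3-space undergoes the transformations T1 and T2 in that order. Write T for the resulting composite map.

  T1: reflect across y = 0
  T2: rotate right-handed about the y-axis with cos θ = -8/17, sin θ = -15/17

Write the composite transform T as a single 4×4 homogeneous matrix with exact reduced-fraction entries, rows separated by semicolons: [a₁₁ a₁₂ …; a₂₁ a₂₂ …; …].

T = [-8/17 0 -15/17 0; 0 -1 0 0; 15/17 0 -8/17 0; 0 0 0 1]

T1 = [1 0 0 0; 0 -1 0 0; 0 0 1 0; 0 0 0 1]
T2·T1 = [-8/17 0 -15/17 0; 0 -1 0 0; 15/17 0 -8/17 0; 0 0 0 1]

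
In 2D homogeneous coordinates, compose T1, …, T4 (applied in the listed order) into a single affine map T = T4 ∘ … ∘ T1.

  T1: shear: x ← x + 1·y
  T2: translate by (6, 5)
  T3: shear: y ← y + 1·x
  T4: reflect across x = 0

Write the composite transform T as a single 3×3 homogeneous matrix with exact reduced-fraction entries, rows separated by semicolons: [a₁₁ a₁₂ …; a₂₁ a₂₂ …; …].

T = [-1 -1 -6; 1 2 11; 0 0 1]

T1 = [1 1 0; 0 1 0; 0 0 1]
T2·T1 = [1 1 6; 0 1 5; 0 0 1]
T3·…·T1 = [1 1 6; 1 2 11; 0 0 1]
T4·…·T1 = [-1 -1 -6; 1 2 11; 0 0 1]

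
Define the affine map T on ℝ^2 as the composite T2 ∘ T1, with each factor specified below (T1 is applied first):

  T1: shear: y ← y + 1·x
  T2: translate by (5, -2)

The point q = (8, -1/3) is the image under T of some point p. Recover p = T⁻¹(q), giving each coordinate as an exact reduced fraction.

T1 = [1 0 0; 1 1 0; 0 0 1]
T2·T1 = [1 0 5; 1 1 -2; 0 0 1]
det M = 1; M⁻¹ = [1 0 -5; -1 1 7; 0 0 1]
M⁻¹ · (8, -1/3)ᵀ = (3, -4/3)ᵀ

p = (3, -4/3)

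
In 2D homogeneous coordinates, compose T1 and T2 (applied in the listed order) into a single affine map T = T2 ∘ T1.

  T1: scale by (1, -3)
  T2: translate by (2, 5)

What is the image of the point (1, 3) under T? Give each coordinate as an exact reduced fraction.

T1 scale by (1, -3): (1, 3) → (1, -9)
T2 translate by (2, 5): (1, -9) → (3, -4)

T(p) = (3, -4)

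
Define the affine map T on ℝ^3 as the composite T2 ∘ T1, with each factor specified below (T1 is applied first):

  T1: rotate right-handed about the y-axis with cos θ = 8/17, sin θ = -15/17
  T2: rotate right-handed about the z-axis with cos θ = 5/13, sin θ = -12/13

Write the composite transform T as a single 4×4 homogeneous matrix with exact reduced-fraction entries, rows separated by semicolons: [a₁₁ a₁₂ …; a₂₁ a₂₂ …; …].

T = [40/221 12/13 -75/221 0; -96/221 5/13 180/221 0; 15/17 0 8/17 0; 0 0 0 1]

T1 = [8/17 0 -15/17 0; 0 1 0 0; 15/17 0 8/17 0; 0 0 0 1]
T2·T1 = [40/221 12/13 -75/221 0; -96/221 5/13 180/221 0; 15/17 0 8/17 0; 0 0 0 1]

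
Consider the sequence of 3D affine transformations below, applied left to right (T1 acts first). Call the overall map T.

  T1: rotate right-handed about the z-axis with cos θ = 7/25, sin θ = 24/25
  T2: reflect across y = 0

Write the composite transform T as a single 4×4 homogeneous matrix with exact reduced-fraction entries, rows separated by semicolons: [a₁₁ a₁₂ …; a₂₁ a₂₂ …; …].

T = [7/25 -24/25 0 0; -24/25 -7/25 0 0; 0 0 1 0; 0 0 0 1]

T1 = [7/25 -24/25 0 0; 24/25 7/25 0 0; 0 0 1 0; 0 0 0 1]
T2·T1 = [7/25 -24/25 0 0; -24/25 -7/25 0 0; 0 0 1 0; 0 0 0 1]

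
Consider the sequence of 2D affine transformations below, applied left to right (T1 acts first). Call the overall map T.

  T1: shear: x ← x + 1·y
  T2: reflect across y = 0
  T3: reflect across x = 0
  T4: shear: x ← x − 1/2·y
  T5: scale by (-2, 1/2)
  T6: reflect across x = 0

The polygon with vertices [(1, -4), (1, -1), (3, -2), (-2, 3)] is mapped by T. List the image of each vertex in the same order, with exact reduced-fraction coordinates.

image vertices: (2, 2), (-1, 1/2), (-4, 1), (1, -3/2)

T1 shear: x ← x + 1·y: (1, -4) → (-3, -4); (1, -1) → (0, -1); (3, -2) → (1, -2); (-2, 3) → (1, 3)
T2 reflect across y = 0: (-3, -4) → (-3, 4); (0, -1) → (0, 1); (1, -2) → (1, 2); (1, 3) → (1, -3)
T3 reflect across x = 0: (-3, 4) → (3, 4); (0, 1) → (0, 1); (1, 2) → (-1, 2); (1, -3) → (-1, -3)
T4 shear: x ← x − 1/2·y: (3, 4) → (1, 4); (0, 1) → (-1/2, 1); (-1, 2) → (-2, 2); (-1, -3) → (1/2, -3)
T5 scale by (-2, 1/2): (1, 4) → (-2, 2); (-1/2, 1) → (1, 1/2); (-2, 2) → (4, 1); (1/2, -3) → (-1, -3/2)
T6 reflect across x = 0: (-2, 2) → (2, 2); (1, 1/2) → (-1, 1/2); (4, 1) → (-4, 1); (-1, -3/2) → (1, -3/2)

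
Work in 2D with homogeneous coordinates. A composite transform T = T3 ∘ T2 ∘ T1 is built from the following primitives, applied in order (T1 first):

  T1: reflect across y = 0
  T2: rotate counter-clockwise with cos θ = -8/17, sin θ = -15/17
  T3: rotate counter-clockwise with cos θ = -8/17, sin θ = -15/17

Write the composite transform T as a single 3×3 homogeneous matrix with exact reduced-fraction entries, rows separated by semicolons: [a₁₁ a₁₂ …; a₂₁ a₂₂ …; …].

T1 = [1 0 0; 0 -1 0; 0 0 1]
T2·T1 = [-8/17 -15/17 0; -15/17 8/17 0; 0 0 1]
T3·…·T1 = [-161/289 240/289 0; 240/289 161/289 0; 0 0 1]

T = [-161/289 240/289 0; 240/289 161/289 0; 0 0 1]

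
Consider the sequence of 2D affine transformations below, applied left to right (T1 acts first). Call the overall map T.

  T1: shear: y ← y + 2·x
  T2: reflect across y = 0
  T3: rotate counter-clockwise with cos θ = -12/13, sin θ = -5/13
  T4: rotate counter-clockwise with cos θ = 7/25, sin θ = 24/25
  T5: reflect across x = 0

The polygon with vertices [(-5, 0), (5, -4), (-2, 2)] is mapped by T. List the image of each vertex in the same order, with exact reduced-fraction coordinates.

T1 shear: y ← y + 2·x: (-5, 0) → (-5, -10); (5, -4) → (5, 6); (-2, 2) → (-2, -2)
T2 reflect across y = 0: (-5, -10) → (-5, 10); (5, 6) → (5, -6); (-2, -2) → (-2, 2)
T3 rotate counter-clockwise with cos θ = -12/13, sin θ = -5/13: (-5, 10) → (110/13, -95/13); (5, -6) → (-90/13, 47/13); (-2, 2) → (34/13, -14/13)
T4 rotate counter-clockwise with cos θ = 7/25, sin θ = 24/25: (110/13, -95/13) → (122/13, 79/13); (-90/13, 47/13) → (-1758/325, -1831/325); (34/13, -14/13) → (574/325, 718/325)
T5 reflect across x = 0: (122/13, 79/13) → (-122/13, 79/13); (-1758/325, -1831/325) → (1758/325, -1831/325); (574/325, 718/325) → (-574/325, 718/325)

image vertices: (-122/13, 79/13), (1758/325, -1831/325), (-574/325, 718/325)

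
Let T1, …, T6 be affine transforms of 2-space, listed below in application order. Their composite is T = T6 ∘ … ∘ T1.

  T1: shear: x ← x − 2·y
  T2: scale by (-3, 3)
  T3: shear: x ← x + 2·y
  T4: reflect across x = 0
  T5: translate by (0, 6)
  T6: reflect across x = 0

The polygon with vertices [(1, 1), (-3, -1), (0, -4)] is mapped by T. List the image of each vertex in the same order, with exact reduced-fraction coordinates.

T1 shear: x ← x − 2·y: (1, 1) → (-1, 1); (-3, -1) → (-1, -1); (0, -4) → (8, -4)
T2 scale by (-3, 3): (-1, 1) → (3, 3); (-1, -1) → (3, -3); (8, -4) → (-24, -12)
T3 shear: x ← x + 2·y: (3, 3) → (9, 3); (3, -3) → (-3, -3); (-24, -12) → (-48, -12)
T4 reflect across x = 0: (9, 3) → (-9, 3); (-3, -3) → (3, -3); (-48, -12) → (48, -12)
T5 translate by (0, 6): (-9, 3) → (-9, 9); (3, -3) → (3, 3); (48, -12) → (48, -6)
T6 reflect across x = 0: (-9, 9) → (9, 9); (3, 3) → (-3, 3); (48, -6) → (-48, -6)

image vertices: (9, 9), (-3, 3), (-48, -6)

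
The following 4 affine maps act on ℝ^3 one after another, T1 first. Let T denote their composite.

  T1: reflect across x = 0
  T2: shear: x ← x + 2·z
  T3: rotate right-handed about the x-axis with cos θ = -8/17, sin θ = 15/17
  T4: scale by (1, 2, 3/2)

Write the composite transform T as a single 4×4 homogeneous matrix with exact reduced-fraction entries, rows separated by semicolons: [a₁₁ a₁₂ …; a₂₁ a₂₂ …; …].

T1 = [-1 0 0 0; 0 1 0 0; 0 0 1 0; 0 0 0 1]
T2·T1 = [-1 0 2 0; 0 1 0 0; 0 0 1 0; 0 0 0 1]
T3·…·T1 = [-1 0 2 0; 0 -8/17 -15/17 0; 0 15/17 -8/17 0; 0 0 0 1]
T4·…·T1 = [-1 0 2 0; 0 -16/17 -30/17 0; 0 45/34 -12/17 0; 0 0 0 1]

T = [-1 0 2 0; 0 -16/17 -30/17 0; 0 45/34 -12/17 0; 0 0 0 1]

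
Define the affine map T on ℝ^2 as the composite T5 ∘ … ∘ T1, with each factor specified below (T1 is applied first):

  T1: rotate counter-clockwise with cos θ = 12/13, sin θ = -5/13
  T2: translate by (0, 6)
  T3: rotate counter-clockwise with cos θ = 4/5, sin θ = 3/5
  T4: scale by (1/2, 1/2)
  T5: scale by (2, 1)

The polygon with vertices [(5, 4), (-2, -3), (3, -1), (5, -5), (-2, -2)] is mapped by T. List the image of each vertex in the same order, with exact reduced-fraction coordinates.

image vertices: (17/65, 322/65), (-24/5, 7/10), (-29/65, 297/130), (161/65, 77/130), (-328/65, 77/65)

T1 rotate counter-clockwise with cos θ = 12/13, sin θ = -5/13: (5, 4) → (80/13, 23/13); (-2, -3) → (-3, -2); (3, -1) → (31/13, -27/13); (5, -5) → (35/13, -85/13); (-2, -2) → (-34/13, -14/13)
T2 translate by (0, 6): (80/13, 23/13) → (80/13, 101/13); (-3, -2) → (-3, 4); (31/13, -27/13) → (31/13, 51/13); (35/13, -85/13) → (35/13, -7/13); (-34/13, -14/13) → (-34/13, 64/13)
T3 rotate counter-clockwise with cos θ = 4/5, sin θ = 3/5: (80/13, 101/13) → (17/65, 644/65); (-3, 4) → (-24/5, 7/5); (31/13, 51/13) → (-29/65, 297/65); (35/13, -7/13) → (161/65, 77/65); (-34/13, 64/13) → (-328/65, 154/65)
T4 scale by (1/2, 1/2): (17/65, 644/65) → (17/130, 322/65); (-24/5, 7/5) → (-12/5, 7/10); (-29/65, 297/65) → (-29/130, 297/130); (161/65, 77/65) → (161/130, 77/130); (-328/65, 154/65) → (-164/65, 77/65)
T5 scale by (2, 1): (17/130, 322/65) → (17/65, 322/65); (-12/5, 7/10) → (-24/5, 7/10); (-29/130, 297/130) → (-29/65, 297/130); (161/130, 77/130) → (161/65, 77/130); (-164/65, 77/65) → (-328/65, 77/65)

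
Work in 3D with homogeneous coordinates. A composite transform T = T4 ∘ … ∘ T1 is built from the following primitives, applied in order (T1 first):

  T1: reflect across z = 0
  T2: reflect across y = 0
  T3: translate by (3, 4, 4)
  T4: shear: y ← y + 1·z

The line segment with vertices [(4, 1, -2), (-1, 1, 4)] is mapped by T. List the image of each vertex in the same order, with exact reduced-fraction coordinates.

image vertices: (7, 9, 6), (2, 3, 0)

T1 reflect across z = 0: (4, 1, -2) → (4, 1, 2); (-1, 1, 4) → (-1, 1, -4)
T2 reflect across y = 0: (4, 1, 2) → (4, -1, 2); (-1, 1, -4) → (-1, -1, -4)
T3 translate by (3, 4, 4): (4, -1, 2) → (7, 3, 6); (-1, -1, -4) → (2, 3, 0)
T4 shear: y ← y + 1·z: (7, 3, 6) → (7, 9, 6); (2, 3, 0) → (2, 3, 0)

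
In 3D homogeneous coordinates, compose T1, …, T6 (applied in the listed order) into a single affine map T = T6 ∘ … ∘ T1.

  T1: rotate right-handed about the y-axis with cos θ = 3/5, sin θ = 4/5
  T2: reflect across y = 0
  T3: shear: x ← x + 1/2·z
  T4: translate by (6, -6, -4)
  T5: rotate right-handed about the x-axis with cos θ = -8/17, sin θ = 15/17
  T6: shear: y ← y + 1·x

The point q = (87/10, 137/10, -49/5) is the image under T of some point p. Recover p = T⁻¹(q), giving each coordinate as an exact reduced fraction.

p = (-3, 5, 3)

T1 = [3/5 0 4/5 0; 0 1 0 0; -4/5 0 3/5 0; 0 0 0 1]
T2·T1 = [3/5 0 4/5 0; 0 -1 0 0; -4/5 0 3/5 0; 0 0 0 1]
T3·…·T1 = [1/5 0 11/10 0; 0 -1 0 0; -4/5 0 3/5 0; 0 0 0 1]
T4·…·T1 = [1/5 0 11/10 6; 0 -1 0 -6; -4/5 0 3/5 -4; 0 0 0 1]
T5·…·T1 = [1/5 0 11/10 6; 12/17 8/17 -9/17 108/17; 32/85 -15/17 -24/85 -58/17; 0 0 0 1]
T6·…·T1 = [1/5 0 11/10 6; 77/85 8/17 97/170 210/17; 32/85 -15/17 -24/85 -58/17; 0 0 0 1]
det M = -1; M⁻¹ = [-63/170 33/34 44/85 -8; -8/17 8/17 -15/17 -6; 83/85 -3/17 -8/85 -4; 0 0 0 1]
M⁻¹ · (87/10, 137/10, -49/5)ᵀ = (-3, 5, 3)ᵀ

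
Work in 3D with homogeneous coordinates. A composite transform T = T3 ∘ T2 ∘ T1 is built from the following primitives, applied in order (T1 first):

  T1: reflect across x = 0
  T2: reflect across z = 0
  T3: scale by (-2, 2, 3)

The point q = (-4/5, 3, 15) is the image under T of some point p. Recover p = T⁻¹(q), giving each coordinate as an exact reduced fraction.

p = (-2/5, 3/2, -5)

T1 = [-1 0 0 0; 0 1 0 0; 0 0 1 0; 0 0 0 1]
T2·T1 = [-1 0 0 0; 0 1 0 0; 0 0 -1 0; 0 0 0 1]
T3·…·T1 = [2 0 0 0; 0 2 0 0; 0 0 -3 0; 0 0 0 1]
det M = -12; M⁻¹ = [1/2 0 0 0; 0 1/2 0 0; 0 0 -1/3 0; 0 0 0 1]
M⁻¹ · (-4/5, 3, 15)ᵀ = (-2/5, 3/2, -5)ᵀ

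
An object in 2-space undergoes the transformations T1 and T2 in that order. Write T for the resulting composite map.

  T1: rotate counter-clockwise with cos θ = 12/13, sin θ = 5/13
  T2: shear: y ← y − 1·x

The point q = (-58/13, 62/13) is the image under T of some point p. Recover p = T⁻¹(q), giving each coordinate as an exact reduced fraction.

T1 = [12/13 -5/13 0; 5/13 12/13 0; 0 0 1]
T2·T1 = [12/13 -5/13 0; -7/13 17/13 0; 0 0 1]
det M = 1; M⁻¹ = [17/13 5/13 0; 7/13 12/13 0; 0 0 1]
M⁻¹ · (-58/13, 62/13)ᵀ = (-4, 2)ᵀ

p = (-4, 2)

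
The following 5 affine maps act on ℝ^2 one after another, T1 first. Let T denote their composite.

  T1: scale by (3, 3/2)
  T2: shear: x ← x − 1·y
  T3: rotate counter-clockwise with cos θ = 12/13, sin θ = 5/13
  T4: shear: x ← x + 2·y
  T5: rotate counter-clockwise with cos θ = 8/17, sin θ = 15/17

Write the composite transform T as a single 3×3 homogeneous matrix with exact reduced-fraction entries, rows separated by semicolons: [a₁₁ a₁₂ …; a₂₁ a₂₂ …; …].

T1 = [3 0 0; 0 3/2 0; 0 0 1]
T2·T1 = [3 -3/2 0; 0 3/2 0; 0 0 1]
T3·…·T1 = [36/13 -51/26 0; 15/13 21/26 0; 0 0 1]
T4·…·T1 = [66/13 -9/26 0; 15/13 21/26 0; 0 0 1]
T5·…·T1 = [303/221 -387/442 0; 1110/221 33/442 0; 0 0 1]

T = [303/221 -387/442 0; 1110/221 33/442 0; 0 0 1]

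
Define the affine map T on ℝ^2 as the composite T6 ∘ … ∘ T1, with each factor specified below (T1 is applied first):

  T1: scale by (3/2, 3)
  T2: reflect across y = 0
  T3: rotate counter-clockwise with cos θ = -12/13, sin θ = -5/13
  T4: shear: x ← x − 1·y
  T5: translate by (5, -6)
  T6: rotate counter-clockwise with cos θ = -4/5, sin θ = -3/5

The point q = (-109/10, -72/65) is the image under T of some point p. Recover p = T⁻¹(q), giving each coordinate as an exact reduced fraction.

T1 = [3/2 0 0; 0 3 0; 0 0 1]
T2·T1 = [3/2 0 0; 0 -3 0; 0 0 1]
T3·…·T1 = [-18/13 -15/13 0; -15/26 36/13 0; 0 0 1]
T4·…·T1 = [-21/26 -51/13 0; -15/26 36/13 0; 0 0 1]
T5·…·T1 = [-21/26 -51/13 5; -15/26 36/13 -6; 0 0 1]
T6·…·T1 = [3/10 24/5 -38/5; 123/130 9/65 9/5; 0 0 1]
det M = -9/2; M⁻¹ = [-2/65 16/15 -28/13; 41/195 -1/15 67/39; 0 0 1]
M⁻¹ · (-109/10, -72/65)ᵀ = (-3, -1/2)ᵀ

p = (-3, -1/2)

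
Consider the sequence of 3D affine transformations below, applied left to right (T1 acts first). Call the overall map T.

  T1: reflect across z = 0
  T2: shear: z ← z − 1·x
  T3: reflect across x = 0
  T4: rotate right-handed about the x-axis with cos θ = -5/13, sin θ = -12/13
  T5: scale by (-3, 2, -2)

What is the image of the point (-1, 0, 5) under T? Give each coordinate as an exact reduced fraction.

T1 reflect across z = 0: (-1, 0, 5) → (-1, 0, -5)
T2 shear: z ← z − 1·x: (-1, 0, -5) → (-1, 0, -4)
T3 reflect across x = 0: (-1, 0, -4) → (1, 0, -4)
T4 rotate right-handed about the x-axis with cos θ = -5/13, sin θ = -12/13: (1, 0, -4) → (1, -48/13, 20/13)
T5 scale by (-3, 2, -2): (1, -48/13, 20/13) → (-3, -96/13, -40/13)

T(p) = (-3, -96/13, -40/13)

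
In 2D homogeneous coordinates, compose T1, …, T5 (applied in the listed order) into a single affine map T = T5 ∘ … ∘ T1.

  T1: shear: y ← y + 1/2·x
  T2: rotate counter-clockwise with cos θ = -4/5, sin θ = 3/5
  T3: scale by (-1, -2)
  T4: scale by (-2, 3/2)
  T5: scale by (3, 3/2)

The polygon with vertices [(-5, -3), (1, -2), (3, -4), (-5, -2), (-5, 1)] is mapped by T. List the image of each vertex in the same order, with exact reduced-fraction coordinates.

image vertices: (219/5, -63/10), (3/5, -81/10), (-27/5, -171/10), (201/5, -27/10), (147/5, 81/10)

T1 shear: y ← y + 1/2·x: (-5, -3) → (-5, -11/2); (1, -2) → (1, -3/2); (3, -4) → (3, -5/2); (-5, -2) → (-5, -9/2); (-5, 1) → (-5, -3/2)
T2 rotate counter-clockwise with cos θ = -4/5, sin θ = 3/5: (-5, -11/2) → (73/10, 7/5); (1, -3/2) → (1/10, 9/5); (3, -5/2) → (-9/10, 19/5); (-5, -9/2) → (67/10, 3/5); (-5, -3/2) → (49/10, -9/5)
T3 scale by (-1, -2): (73/10, 7/5) → (-73/10, -14/5); (1/10, 9/5) → (-1/10, -18/5); (-9/10, 19/5) → (9/10, -38/5); (67/10, 3/5) → (-67/10, -6/5); (49/10, -9/5) → (-49/10, 18/5)
T4 scale by (-2, 3/2): (-73/10, -14/5) → (73/5, -21/5); (-1/10, -18/5) → (1/5, -27/5); (9/10, -38/5) → (-9/5, -57/5); (-67/10, -6/5) → (67/5, -9/5); (-49/10, 18/5) → (49/5, 27/5)
T5 scale by (3, 3/2): (73/5, -21/5) → (219/5, -63/10); (1/5, -27/5) → (3/5, -81/10); (-9/5, -57/5) → (-27/5, -171/10); (67/5, -9/5) → (201/5, -27/10); (49/5, 27/5) → (147/5, 81/10)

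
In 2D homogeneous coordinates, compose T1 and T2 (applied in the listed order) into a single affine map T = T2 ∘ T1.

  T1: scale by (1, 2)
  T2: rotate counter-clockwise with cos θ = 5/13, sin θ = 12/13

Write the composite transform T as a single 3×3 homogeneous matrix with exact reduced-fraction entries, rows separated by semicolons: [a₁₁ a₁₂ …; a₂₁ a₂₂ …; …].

T = [5/13 -24/13 0; 12/13 10/13 0; 0 0 1]

T1 = [1 0 0; 0 2 0; 0 0 1]
T2·T1 = [5/13 -24/13 0; 12/13 10/13 0; 0 0 1]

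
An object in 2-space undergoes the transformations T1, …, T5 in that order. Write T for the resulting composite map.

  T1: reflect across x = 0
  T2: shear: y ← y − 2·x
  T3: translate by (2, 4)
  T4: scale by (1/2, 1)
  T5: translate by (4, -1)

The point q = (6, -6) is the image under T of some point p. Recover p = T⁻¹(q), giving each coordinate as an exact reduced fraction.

p = (-2, -5)

T1 = [-1 0 0; 0 1 0; 0 0 1]
T2·T1 = [-1 0 0; 2 1 0; 0 0 1]
T3·…·T1 = [-1 0 2; 2 1 4; 0 0 1]
T4·…·T1 = [-1/2 0 1; 2 1 4; 0 0 1]
T5·…·T1 = [-1/2 0 5; 2 1 3; 0 0 1]
det M = -1/2; M⁻¹ = [-2 0 10; 4 1 -23; 0 0 1]
M⁻¹ · (6, -6)ᵀ = (-2, -5)ᵀ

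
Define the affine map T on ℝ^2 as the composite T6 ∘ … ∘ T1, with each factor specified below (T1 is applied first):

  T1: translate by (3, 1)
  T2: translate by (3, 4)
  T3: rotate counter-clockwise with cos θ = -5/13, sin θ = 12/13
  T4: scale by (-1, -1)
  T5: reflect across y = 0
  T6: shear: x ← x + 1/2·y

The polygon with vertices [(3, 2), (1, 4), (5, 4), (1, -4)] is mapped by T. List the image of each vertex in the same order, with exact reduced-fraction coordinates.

T1 translate by (3, 1): (3, 2) → (6, 3); (1, 4) → (4, 5); (5, 4) → (8, 5); (1, -4) → (4, -3)
T2 translate by (3, 4): (6, 3) → (9, 7); (4, 5) → (7, 9); (8, 5) → (11, 9); (4, -3) → (7, 1)
T3 rotate counter-clockwise with cos θ = -5/13, sin θ = 12/13: (9, 7) → (-129/13, 73/13); (7, 9) → (-11, 3); (11, 9) → (-163/13, 87/13); (7, 1) → (-47/13, 79/13)
T4 scale by (-1, -1): (-129/13, 73/13) → (129/13, -73/13); (-11, 3) → (11, -3); (-163/13, 87/13) → (163/13, -87/13); (-47/13, 79/13) → (47/13, -79/13)
T5 reflect across y = 0: (129/13, -73/13) → (129/13, 73/13); (11, -3) → (11, 3); (163/13, -87/13) → (163/13, 87/13); (47/13, -79/13) → (47/13, 79/13)
T6 shear: x ← x + 1/2·y: (129/13, 73/13) → (331/26, 73/13); (11, 3) → (25/2, 3); (163/13, 87/13) → (413/26, 87/13); (47/13, 79/13) → (173/26, 79/13)

image vertices: (331/26, 73/13), (25/2, 3), (413/26, 87/13), (173/26, 79/13)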